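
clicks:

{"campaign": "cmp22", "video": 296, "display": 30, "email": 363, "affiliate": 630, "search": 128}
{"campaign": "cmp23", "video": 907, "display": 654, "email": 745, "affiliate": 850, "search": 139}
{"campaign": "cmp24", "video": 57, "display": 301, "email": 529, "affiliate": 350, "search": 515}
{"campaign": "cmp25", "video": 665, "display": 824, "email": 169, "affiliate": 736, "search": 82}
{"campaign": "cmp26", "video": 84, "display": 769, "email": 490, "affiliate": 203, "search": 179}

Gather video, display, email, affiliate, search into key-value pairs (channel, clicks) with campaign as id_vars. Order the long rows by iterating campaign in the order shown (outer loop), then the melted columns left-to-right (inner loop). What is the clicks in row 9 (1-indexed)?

850

25 rows total (5 × 5). Row 9: index ⌊(9-1)/5⌋ = 1 into campaign → cmp23; (9-1) mod 5 = 3 into the melted columns → affiliate.
So row 9 is (cmp23, affiliate, 850); clicks = 850.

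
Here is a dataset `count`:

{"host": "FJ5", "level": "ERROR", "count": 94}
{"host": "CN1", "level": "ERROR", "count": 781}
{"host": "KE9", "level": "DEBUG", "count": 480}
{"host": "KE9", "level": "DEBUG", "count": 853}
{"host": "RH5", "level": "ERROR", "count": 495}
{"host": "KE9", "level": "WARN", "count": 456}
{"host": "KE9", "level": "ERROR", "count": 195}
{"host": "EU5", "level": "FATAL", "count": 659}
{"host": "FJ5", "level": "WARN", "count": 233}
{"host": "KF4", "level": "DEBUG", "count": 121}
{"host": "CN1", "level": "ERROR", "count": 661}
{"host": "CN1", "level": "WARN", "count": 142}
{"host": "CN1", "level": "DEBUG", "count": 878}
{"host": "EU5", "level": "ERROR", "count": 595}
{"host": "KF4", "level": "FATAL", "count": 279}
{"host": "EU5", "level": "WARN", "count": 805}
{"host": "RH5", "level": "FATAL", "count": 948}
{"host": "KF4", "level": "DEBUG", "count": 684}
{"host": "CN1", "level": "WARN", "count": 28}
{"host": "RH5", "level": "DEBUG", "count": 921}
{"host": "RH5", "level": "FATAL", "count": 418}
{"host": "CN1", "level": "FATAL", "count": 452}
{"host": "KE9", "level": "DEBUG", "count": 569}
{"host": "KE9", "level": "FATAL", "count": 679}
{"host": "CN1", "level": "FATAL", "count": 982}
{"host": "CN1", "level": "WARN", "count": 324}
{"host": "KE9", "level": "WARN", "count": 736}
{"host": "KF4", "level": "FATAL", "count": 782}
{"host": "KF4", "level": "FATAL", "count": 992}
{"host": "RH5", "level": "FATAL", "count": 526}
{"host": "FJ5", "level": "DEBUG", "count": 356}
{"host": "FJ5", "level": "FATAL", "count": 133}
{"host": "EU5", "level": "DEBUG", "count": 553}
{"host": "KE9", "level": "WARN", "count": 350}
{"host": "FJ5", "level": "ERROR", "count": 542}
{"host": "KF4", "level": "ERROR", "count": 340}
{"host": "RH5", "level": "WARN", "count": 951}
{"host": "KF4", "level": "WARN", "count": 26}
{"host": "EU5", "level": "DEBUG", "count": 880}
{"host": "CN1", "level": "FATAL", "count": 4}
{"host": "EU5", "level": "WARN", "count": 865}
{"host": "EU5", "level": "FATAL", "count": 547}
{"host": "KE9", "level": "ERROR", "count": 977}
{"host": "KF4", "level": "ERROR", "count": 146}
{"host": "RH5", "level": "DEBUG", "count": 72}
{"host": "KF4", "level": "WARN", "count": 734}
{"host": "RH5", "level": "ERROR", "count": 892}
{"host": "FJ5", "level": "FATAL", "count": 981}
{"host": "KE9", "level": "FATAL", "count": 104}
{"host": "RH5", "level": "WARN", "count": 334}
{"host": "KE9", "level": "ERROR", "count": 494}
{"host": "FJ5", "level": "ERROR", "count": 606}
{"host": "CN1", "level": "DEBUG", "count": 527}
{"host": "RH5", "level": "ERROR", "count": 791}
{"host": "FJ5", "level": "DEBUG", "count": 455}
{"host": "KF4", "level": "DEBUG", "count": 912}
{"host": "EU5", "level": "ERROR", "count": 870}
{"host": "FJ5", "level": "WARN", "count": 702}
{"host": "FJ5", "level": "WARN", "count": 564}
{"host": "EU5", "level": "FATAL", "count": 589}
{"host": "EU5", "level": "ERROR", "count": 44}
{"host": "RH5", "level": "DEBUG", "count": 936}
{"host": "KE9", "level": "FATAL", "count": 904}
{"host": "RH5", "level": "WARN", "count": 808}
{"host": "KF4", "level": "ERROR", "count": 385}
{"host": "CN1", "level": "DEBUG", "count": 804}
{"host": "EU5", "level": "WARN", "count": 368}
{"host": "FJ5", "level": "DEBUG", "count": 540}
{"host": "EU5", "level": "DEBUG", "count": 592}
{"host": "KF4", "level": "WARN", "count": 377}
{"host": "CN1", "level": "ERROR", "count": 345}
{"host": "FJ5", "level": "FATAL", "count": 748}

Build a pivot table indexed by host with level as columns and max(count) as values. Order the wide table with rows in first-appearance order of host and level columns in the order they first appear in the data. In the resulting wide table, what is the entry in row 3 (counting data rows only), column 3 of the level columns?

With rows in first-appearance order of host, row 3 is host=KE9. level columns in first-appearance order: ERROR, DEBUG, WARN, FATAL; column 3 is WARN.
Long rows with host=KE9, level=WARN: max(456, 736, 350) = 736.

736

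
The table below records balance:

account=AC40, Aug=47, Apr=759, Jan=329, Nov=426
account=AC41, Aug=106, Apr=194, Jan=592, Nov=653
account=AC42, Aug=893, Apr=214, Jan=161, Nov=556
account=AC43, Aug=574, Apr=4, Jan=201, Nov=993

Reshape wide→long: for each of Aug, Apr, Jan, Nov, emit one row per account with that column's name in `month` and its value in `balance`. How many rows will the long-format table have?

16

4 account values × 4 melted columns = 16 rows.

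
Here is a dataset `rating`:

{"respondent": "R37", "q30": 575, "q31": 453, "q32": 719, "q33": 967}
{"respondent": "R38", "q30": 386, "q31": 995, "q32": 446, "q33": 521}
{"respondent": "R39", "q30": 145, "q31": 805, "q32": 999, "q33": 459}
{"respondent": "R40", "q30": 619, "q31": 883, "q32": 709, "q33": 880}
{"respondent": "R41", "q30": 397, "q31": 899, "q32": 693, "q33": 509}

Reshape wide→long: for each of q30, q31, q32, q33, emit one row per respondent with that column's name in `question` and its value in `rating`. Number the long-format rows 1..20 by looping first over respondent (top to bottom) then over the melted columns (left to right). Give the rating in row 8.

20 rows total (5 × 4). Row 8: index ⌊(8-1)/4⌋ = 1 into respondent → R38; (8-1) mod 4 = 3 into the melted columns → q33.
So row 8 is (R38, q33, 521); rating = 521.

521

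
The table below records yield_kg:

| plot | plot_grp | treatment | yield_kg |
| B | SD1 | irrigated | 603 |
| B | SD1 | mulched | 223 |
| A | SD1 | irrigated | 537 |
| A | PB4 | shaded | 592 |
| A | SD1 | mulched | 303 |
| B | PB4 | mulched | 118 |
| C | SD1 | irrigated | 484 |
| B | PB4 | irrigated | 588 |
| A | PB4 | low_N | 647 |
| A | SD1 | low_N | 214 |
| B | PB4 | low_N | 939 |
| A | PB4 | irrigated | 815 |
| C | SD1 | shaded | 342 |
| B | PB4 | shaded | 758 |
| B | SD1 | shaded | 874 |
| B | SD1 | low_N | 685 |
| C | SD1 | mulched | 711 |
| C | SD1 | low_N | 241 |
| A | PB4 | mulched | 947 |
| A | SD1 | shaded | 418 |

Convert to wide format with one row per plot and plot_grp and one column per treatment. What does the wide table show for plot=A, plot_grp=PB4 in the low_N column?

Wide layout: rows indexed by plot and plot_grp, columns are the 4 distinct treatment values (irrigated, mulched, shaded, low_N).
Cell (plot=A, plot_grp=PB4, treatment=low_N) draws from the long row where plot=A, plot_grp=PB4 and treatment=low_N, which has yield_kg=647.

647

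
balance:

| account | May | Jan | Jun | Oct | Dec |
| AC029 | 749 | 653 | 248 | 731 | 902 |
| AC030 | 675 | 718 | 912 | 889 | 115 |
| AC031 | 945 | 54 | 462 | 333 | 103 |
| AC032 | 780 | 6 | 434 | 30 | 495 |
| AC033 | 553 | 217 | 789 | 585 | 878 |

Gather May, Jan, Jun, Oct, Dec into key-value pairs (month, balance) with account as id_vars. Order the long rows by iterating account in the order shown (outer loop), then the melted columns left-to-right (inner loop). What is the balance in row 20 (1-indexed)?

25 rows total (5 × 5). Row 20: index ⌊(20-1)/5⌋ = 3 into account → AC032; (20-1) mod 5 = 4 into the melted columns → Dec.
So row 20 is (AC032, Dec, 495); balance = 495.

495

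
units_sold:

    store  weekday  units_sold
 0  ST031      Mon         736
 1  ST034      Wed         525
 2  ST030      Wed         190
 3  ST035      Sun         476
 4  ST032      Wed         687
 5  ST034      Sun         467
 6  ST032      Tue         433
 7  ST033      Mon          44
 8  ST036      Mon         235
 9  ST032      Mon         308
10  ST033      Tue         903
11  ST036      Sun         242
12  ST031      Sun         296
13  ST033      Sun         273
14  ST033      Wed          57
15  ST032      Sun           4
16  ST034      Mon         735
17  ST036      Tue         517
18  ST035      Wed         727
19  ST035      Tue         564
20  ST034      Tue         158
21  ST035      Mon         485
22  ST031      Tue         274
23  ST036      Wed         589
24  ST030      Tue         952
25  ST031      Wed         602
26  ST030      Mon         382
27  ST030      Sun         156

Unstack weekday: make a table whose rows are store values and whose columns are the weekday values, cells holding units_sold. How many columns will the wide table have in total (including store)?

1 column for store plus 4 distinct weekday values → 5 columns.

5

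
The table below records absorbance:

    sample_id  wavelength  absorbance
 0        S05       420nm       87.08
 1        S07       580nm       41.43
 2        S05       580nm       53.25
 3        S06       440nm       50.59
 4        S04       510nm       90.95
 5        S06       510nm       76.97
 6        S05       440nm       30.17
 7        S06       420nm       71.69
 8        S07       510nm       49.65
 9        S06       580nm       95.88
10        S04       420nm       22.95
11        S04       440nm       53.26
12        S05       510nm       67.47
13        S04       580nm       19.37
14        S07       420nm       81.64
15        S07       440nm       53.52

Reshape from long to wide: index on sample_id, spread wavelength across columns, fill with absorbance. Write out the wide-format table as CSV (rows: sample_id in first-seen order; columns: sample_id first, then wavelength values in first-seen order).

sample_id,420nm,580nm,440nm,510nm
S05,87.08,53.25,30.17,67.47
S07,81.64,41.43,53.52,49.65
S06,71.69,95.88,50.59,76.97
S04,22.95,19.37,53.26,90.95

Columns: sample_id plus the 4 distinct wavelength values (420nm, 580nm, 440nm, 510nm).
For example, row S05 column 420nm takes absorbance=87.08 from the long row (S05, 420nm).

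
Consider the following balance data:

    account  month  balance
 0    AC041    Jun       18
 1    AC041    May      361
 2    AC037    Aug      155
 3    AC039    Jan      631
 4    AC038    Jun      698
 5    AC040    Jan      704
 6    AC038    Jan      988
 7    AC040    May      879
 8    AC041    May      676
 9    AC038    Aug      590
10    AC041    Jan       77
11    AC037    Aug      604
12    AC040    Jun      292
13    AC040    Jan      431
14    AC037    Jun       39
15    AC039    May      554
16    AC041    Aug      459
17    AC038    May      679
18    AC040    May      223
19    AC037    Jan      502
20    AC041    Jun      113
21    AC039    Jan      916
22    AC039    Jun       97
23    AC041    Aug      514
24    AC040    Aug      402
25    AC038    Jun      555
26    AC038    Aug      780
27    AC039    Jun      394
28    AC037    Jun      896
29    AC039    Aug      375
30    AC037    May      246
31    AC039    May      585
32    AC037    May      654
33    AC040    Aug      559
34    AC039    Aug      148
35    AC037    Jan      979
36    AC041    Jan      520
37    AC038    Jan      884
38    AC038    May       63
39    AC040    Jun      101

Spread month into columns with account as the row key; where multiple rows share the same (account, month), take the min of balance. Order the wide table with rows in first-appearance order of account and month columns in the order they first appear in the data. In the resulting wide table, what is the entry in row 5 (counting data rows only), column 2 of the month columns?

223

With rows in first-appearance order of account, row 5 is account=AC040. month columns in first-appearance order: Jun, May, Aug, Jan; column 2 is May.
Long rows with account=AC040, month=May: min(879, 223) = 223.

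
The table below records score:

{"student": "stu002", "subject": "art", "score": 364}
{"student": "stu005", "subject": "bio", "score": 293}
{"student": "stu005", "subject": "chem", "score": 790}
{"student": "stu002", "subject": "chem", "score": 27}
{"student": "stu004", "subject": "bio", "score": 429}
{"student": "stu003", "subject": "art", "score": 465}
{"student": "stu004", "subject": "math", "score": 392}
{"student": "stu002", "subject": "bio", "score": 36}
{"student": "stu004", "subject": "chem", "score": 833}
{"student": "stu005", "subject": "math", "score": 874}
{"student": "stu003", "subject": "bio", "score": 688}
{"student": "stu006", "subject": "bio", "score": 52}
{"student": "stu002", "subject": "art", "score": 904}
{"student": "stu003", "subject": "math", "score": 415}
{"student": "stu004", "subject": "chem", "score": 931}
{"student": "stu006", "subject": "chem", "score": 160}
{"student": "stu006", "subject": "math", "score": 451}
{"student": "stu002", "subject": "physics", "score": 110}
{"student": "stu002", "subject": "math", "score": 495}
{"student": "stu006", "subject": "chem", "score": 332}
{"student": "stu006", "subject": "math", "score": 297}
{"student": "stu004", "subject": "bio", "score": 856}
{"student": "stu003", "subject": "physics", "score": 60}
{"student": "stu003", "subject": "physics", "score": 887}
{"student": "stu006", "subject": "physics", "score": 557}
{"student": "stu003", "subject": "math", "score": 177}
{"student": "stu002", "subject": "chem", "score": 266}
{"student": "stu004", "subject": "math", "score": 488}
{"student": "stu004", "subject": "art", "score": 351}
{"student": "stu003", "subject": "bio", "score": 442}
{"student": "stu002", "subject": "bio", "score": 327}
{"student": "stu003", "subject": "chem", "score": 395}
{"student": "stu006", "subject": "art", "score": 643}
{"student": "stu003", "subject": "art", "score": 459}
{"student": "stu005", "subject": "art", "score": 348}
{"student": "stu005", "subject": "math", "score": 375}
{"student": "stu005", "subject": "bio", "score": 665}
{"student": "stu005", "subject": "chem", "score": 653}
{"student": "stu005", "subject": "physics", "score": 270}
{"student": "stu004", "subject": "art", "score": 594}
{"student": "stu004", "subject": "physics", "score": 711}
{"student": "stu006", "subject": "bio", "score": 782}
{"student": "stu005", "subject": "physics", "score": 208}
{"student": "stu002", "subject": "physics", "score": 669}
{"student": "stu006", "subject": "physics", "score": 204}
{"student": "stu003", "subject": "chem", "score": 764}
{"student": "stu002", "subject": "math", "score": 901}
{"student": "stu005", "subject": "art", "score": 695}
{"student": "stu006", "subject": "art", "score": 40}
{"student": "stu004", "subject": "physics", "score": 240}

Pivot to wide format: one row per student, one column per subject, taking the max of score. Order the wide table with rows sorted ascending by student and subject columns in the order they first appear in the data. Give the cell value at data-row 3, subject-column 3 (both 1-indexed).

931

With rows sorted ascending by student, row 3 is student=stu004. subject columns in first-appearance order: art, bio, chem, math, physics; column 3 is chem.
Long rows with student=stu004, subject=chem: max(833, 931) = 931.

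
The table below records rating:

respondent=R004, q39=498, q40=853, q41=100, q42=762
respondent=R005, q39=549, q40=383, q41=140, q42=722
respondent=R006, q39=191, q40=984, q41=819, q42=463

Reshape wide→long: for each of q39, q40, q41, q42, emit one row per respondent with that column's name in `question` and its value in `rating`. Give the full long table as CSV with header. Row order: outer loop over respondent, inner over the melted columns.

Each (respondent, column) pair becomes one row: 3 × 4 = 12 rows.
For example, (R004, q39) → rating=498.

respondent,question,rating
R004,q39,498
R004,q40,853
R004,q41,100
R004,q42,762
R005,q39,549
R005,q40,383
R005,q41,140
R005,q42,722
R006,q39,191
R006,q40,984
R006,q41,819
R006,q42,463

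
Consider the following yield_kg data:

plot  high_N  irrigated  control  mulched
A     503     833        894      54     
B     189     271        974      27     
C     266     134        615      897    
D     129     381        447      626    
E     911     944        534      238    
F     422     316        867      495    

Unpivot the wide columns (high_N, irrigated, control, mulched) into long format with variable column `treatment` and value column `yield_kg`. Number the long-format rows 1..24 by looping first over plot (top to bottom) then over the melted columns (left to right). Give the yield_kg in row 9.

24 rows total (6 × 4). Row 9: index ⌊(9-1)/4⌋ = 2 into plot → C; (9-1) mod 4 = 0 into the melted columns → high_N.
So row 9 is (C, high_N, 266); yield_kg = 266.

266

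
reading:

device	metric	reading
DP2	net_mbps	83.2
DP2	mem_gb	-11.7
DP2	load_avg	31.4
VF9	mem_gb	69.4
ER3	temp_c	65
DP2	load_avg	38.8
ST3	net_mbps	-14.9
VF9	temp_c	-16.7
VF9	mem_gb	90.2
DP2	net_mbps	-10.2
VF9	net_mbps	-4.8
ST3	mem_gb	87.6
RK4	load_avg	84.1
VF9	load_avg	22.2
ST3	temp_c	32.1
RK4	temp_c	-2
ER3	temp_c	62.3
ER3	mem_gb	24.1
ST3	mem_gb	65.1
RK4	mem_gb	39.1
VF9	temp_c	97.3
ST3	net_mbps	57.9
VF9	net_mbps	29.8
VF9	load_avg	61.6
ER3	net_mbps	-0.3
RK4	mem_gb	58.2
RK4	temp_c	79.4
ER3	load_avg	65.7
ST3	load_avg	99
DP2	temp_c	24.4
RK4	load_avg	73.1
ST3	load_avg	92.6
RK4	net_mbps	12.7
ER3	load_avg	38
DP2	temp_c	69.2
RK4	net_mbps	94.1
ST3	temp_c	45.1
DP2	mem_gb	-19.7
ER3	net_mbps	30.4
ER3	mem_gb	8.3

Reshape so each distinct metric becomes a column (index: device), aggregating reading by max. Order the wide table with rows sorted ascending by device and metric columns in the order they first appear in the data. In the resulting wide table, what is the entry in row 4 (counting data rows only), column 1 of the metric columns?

With rows sorted ascending by device, row 4 is device=ST3. metric columns in first-appearance order: net_mbps, mem_gb, load_avg, temp_c; column 1 is net_mbps.
Long rows with device=ST3, metric=net_mbps: max(-14.9, 57.9) = 57.9.

57.9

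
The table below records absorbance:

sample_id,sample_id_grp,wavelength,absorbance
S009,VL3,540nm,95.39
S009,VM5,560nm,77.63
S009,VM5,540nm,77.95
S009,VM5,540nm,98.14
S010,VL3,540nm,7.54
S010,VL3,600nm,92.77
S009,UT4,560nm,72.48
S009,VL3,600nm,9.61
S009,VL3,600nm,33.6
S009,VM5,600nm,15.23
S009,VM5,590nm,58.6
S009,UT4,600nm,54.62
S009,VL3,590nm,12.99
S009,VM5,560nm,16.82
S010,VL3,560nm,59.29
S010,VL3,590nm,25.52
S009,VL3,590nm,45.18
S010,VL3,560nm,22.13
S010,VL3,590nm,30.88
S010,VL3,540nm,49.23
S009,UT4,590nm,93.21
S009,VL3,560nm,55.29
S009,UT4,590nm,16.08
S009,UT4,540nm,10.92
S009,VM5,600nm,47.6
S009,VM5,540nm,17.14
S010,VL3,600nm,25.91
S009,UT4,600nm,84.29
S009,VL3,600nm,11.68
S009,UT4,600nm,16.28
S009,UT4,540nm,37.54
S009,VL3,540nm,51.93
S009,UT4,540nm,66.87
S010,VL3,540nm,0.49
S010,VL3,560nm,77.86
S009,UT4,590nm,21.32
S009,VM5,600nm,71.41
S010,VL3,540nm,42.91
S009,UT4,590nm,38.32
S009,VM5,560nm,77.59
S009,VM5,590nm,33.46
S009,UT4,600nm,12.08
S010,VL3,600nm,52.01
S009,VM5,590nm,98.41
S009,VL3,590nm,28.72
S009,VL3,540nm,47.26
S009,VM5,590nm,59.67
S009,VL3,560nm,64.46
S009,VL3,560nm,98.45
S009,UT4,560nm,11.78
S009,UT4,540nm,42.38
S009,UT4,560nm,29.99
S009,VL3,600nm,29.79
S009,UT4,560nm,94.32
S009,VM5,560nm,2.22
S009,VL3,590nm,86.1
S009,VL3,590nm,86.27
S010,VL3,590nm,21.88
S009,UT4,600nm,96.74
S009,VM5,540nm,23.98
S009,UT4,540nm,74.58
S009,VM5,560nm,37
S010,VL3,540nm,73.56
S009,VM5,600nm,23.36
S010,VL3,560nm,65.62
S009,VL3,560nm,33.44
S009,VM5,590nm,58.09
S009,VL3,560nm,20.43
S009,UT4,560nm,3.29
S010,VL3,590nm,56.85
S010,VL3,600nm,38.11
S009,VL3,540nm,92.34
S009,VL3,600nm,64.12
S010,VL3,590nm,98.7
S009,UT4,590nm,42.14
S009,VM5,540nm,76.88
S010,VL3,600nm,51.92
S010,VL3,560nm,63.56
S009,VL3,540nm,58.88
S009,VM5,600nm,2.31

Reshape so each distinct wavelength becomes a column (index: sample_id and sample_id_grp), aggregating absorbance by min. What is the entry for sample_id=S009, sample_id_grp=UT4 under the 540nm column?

10.92

Rows with sample_id=S009, sample_id_grp=UT4 and wavelength=540nm: absorbance values are 10.92, 37.54, 66.87, 42.38, 74.58.
min(10.92, 37.54, 66.87, 42.38, 74.58) = 10.92.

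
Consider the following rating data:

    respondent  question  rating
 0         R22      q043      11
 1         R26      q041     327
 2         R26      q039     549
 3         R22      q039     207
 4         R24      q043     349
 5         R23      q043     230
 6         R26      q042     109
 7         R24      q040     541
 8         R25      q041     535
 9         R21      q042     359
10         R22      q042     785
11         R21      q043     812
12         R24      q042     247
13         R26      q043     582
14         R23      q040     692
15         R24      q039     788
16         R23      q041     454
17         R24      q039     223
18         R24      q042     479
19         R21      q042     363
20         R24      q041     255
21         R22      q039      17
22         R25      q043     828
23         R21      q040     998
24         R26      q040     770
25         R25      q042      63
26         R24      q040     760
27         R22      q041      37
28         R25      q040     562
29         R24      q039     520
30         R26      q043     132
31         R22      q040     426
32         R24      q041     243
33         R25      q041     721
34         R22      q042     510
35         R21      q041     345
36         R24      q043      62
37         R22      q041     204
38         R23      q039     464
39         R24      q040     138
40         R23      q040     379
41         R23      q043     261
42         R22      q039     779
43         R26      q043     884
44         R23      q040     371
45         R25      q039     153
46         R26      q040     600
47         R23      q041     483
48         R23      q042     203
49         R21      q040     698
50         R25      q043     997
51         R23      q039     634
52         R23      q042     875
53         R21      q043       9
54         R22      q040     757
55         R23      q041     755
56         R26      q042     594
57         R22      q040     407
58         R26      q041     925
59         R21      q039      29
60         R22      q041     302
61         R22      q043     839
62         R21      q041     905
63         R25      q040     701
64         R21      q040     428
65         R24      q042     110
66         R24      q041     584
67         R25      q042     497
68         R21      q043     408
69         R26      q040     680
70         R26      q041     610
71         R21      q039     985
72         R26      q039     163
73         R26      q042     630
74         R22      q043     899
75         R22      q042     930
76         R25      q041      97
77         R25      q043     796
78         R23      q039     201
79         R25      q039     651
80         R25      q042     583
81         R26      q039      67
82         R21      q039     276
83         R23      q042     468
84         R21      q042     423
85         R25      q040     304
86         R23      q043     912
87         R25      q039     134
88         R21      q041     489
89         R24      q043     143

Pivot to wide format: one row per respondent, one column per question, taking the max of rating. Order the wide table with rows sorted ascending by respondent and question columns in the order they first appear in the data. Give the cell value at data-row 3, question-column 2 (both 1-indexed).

With rows sorted ascending by respondent, row 3 is respondent=R23. question columns in first-appearance order: q043, q041, q039, q042, q040; column 2 is q041.
Long rows with respondent=R23, question=q041: max(454, 483, 755) = 755.

755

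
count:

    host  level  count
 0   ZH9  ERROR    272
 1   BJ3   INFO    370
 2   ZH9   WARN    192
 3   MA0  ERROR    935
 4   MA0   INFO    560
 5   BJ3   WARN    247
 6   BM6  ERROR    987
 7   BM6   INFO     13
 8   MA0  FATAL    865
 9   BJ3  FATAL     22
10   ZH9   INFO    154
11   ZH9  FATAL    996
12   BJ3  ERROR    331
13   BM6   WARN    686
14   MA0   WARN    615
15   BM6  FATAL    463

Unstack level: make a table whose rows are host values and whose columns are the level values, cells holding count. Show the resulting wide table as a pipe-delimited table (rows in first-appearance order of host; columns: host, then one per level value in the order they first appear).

| host | ERROR | INFO | WARN | FATAL |
| ZH9 | 272 | 154 | 192 | 996 |
| BJ3 | 331 | 370 | 247 | 22 |
| MA0 | 935 | 560 | 615 | 865 |
| BM6 | 987 | 13 | 686 | 463 |

Columns: host plus the 4 distinct level values (ERROR, INFO, WARN, FATAL).
For example, row ZH9 column ERROR takes count=272 from the long row (ZH9, ERROR).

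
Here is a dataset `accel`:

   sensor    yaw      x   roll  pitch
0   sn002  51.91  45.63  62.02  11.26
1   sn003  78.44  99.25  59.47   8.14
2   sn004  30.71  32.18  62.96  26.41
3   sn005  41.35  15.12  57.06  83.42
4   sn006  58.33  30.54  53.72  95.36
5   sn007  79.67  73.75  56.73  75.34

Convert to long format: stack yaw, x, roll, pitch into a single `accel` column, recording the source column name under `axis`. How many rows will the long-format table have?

24

6 sensor values × 4 melted columns = 24 rows.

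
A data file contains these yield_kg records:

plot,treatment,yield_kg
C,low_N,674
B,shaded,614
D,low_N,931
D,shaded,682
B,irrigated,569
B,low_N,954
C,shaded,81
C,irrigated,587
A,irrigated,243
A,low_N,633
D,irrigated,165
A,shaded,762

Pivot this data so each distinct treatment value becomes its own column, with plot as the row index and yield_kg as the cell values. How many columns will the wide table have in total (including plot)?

1 column for plot plus 3 distinct treatment values → 4 columns.

4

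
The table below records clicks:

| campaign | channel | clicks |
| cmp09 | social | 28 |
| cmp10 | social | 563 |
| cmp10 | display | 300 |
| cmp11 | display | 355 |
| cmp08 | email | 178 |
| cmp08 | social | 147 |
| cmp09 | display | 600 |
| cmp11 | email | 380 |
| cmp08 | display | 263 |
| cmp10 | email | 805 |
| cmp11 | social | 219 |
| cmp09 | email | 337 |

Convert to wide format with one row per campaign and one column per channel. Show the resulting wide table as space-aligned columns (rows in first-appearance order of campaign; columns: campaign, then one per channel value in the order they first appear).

Columns: campaign plus the 3 distinct channel values (social, display, email).
For example, row cmp09 column social takes clicks=28 from the long row (cmp09, social).

campaign  social  display  email
cmp09     28      600      337  
cmp10     563     300      805  
cmp11     219     355      380  
cmp08     147     263      178  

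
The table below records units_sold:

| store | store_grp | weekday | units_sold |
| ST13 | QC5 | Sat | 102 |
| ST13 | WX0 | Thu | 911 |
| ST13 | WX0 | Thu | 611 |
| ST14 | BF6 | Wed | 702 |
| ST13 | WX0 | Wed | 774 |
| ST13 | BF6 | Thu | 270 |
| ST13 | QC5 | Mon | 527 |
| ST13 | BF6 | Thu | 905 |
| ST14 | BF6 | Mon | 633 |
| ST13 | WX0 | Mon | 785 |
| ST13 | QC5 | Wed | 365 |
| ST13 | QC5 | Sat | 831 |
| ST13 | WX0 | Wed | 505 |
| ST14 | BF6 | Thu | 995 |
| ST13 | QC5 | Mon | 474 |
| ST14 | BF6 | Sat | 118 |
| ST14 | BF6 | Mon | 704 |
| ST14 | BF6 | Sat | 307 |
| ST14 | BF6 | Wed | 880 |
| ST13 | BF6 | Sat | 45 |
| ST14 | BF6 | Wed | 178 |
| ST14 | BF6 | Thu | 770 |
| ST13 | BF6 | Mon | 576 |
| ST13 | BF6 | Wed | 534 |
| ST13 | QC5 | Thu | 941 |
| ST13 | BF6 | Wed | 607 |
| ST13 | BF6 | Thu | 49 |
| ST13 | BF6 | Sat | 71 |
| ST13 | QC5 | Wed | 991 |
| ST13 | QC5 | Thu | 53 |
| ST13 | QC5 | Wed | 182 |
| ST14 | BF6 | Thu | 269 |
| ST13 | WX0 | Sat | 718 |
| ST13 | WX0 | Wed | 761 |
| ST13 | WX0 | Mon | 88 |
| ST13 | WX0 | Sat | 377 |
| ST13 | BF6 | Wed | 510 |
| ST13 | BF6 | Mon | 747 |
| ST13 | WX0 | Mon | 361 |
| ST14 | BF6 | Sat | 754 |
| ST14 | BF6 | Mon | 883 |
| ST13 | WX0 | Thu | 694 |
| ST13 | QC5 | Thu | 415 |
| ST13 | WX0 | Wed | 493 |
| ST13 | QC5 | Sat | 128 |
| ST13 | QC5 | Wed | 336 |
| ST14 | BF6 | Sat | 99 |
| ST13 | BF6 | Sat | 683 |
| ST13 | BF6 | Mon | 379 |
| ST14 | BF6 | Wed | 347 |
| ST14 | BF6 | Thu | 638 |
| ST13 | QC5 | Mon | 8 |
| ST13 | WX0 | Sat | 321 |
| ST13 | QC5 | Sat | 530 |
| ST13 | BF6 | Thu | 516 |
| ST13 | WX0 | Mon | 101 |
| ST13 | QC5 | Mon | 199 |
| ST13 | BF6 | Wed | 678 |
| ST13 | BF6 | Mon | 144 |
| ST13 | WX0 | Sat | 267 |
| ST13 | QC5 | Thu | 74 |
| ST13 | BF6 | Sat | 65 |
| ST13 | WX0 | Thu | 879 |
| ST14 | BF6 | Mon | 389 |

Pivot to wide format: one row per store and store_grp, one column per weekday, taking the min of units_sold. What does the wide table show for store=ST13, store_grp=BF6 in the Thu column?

Rows with store=ST13, store_grp=BF6 and weekday=Thu: units_sold values are 270, 905, 49, 516.
min(270, 905, 49, 516) = 49.

49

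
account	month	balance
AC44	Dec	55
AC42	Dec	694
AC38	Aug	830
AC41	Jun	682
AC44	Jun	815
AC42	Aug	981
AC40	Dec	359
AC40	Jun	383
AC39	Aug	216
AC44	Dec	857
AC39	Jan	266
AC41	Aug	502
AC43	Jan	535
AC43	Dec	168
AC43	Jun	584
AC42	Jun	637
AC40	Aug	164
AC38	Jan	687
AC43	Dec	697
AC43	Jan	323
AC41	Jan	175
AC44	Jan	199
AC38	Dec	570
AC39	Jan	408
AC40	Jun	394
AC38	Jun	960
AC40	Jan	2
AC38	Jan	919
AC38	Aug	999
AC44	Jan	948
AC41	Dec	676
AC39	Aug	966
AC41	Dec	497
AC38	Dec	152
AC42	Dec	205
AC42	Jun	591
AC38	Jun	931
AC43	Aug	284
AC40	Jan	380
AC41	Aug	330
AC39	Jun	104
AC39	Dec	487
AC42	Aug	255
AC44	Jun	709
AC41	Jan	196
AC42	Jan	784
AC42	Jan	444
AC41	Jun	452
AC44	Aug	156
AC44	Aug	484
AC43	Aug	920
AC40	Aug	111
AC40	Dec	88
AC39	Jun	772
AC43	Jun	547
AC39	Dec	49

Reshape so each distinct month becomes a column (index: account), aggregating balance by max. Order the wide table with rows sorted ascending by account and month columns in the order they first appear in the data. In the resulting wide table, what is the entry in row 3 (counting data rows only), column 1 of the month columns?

With rows sorted ascending by account, row 3 is account=AC40. month columns in first-appearance order: Dec, Aug, Jun, Jan; column 1 is Dec.
Long rows with account=AC40, month=Dec: max(359, 88) = 359.

359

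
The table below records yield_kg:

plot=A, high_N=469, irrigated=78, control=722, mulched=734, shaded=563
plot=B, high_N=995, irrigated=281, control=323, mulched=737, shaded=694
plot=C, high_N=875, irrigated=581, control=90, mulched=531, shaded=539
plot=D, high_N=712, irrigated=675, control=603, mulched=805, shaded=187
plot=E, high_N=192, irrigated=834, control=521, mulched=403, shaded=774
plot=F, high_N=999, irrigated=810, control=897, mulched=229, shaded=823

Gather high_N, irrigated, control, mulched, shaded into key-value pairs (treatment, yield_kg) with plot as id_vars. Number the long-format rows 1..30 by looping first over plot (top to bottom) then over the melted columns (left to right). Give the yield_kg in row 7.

281

30 rows total (6 × 5). Row 7: index ⌊(7-1)/5⌋ = 1 into plot → B; (7-1) mod 5 = 1 into the melted columns → irrigated.
So row 7 is (B, irrigated, 281); yield_kg = 281.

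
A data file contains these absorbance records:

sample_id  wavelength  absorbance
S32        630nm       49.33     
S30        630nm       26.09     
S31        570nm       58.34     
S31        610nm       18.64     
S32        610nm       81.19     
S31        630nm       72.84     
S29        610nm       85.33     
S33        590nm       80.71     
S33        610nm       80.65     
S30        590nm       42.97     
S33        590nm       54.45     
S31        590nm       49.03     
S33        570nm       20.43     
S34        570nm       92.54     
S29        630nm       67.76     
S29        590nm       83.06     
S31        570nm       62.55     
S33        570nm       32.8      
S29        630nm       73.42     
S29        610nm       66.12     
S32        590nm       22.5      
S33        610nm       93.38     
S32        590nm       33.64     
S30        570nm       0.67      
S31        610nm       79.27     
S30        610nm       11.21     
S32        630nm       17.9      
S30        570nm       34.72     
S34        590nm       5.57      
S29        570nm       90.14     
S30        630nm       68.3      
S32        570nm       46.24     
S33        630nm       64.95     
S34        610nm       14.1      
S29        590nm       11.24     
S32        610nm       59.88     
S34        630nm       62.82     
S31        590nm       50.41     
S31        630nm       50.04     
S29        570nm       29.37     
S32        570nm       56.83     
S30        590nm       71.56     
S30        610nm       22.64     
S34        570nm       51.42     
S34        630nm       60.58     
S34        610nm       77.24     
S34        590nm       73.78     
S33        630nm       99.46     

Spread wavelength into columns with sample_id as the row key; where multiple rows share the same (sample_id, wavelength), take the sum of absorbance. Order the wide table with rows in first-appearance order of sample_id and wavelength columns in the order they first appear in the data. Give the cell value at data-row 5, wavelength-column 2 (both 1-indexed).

With rows in first-appearance order of sample_id, row 5 is sample_id=S33. wavelength columns in first-appearance order: 630nm, 570nm, 610nm, 590nm; column 2 is 570nm.
Long rows with sample_id=S33, wavelength=570nm: 20.43 + 32.8 = 53.23.

53.23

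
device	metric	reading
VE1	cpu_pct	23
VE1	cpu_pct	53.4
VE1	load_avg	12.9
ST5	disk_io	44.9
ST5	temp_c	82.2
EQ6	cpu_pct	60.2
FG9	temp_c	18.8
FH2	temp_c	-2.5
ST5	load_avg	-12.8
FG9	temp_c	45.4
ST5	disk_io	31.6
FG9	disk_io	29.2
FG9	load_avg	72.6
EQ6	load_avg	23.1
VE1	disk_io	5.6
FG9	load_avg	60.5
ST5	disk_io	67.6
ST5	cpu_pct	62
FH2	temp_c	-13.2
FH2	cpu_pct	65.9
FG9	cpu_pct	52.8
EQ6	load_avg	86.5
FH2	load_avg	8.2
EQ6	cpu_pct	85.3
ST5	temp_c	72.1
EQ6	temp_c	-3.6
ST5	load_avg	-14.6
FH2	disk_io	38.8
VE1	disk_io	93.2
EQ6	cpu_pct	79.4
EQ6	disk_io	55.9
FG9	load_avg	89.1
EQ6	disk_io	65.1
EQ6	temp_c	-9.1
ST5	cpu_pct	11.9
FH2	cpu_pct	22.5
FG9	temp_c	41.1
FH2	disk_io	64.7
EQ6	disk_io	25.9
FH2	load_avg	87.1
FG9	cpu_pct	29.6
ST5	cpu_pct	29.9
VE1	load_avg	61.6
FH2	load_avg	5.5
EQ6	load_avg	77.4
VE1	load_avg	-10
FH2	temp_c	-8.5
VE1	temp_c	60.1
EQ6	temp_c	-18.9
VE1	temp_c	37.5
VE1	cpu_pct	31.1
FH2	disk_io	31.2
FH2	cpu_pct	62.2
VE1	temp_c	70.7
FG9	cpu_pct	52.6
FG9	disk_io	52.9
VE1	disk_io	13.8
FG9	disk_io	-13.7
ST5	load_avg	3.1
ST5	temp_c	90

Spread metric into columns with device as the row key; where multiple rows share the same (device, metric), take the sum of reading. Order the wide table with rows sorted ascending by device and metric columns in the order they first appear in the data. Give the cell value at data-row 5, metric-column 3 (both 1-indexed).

112.6

With rows sorted ascending by device, row 5 is device=VE1. metric columns in first-appearance order: cpu_pct, load_avg, disk_io, temp_c; column 3 is disk_io.
Long rows with device=VE1, metric=disk_io: 5.6 + 93.2 + 13.8 = 112.6.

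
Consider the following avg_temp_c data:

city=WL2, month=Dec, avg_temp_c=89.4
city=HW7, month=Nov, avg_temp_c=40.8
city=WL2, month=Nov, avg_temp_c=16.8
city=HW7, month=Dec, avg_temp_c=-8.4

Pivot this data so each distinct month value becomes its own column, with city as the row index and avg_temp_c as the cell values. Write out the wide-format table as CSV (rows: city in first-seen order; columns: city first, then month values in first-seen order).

Columns: city plus the 2 distinct month values (Dec, Nov).
For example, row WL2 column Dec takes avg_temp_c=89.4 from the long row (WL2, Dec).

city,Dec,Nov
WL2,89.4,16.8
HW7,-8.4,40.8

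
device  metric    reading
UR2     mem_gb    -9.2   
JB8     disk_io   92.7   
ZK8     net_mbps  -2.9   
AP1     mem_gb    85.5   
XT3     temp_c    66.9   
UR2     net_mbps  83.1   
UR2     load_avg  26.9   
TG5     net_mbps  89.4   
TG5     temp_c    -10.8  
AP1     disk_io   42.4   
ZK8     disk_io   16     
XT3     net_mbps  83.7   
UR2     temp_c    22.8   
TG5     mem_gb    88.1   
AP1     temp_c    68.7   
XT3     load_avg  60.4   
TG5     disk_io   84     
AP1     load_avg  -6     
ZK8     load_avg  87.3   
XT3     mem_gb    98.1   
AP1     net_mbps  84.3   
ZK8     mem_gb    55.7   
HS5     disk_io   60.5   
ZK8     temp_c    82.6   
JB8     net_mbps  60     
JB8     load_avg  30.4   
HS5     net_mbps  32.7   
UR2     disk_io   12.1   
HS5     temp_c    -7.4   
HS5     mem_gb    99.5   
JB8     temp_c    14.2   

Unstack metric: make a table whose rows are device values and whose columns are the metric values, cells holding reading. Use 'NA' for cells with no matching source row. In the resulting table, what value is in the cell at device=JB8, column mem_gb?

No long-format row has device=JB8 and metric=mem_gb, so the cell is NA.

NA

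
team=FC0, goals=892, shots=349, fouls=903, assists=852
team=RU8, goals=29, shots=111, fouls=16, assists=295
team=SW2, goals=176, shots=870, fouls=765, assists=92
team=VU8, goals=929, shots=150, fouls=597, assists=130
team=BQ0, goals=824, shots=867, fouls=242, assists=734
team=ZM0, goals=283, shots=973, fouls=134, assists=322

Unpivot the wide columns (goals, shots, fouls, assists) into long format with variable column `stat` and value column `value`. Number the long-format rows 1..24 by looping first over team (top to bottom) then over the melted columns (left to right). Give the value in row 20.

734

24 rows total (6 × 4). Row 20: index ⌊(20-1)/4⌋ = 4 into team → BQ0; (20-1) mod 4 = 3 into the melted columns → assists.
So row 20 is (BQ0, assists, 734); value = 734.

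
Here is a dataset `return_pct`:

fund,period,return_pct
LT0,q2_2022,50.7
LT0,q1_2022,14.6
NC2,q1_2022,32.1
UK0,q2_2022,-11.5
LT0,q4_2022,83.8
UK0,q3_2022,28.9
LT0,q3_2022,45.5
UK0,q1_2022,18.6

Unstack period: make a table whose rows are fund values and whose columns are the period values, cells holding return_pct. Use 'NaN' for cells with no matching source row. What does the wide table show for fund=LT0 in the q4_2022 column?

83.8

The long row with fund=LT0, period=q4_2022 has return_pct=83.8.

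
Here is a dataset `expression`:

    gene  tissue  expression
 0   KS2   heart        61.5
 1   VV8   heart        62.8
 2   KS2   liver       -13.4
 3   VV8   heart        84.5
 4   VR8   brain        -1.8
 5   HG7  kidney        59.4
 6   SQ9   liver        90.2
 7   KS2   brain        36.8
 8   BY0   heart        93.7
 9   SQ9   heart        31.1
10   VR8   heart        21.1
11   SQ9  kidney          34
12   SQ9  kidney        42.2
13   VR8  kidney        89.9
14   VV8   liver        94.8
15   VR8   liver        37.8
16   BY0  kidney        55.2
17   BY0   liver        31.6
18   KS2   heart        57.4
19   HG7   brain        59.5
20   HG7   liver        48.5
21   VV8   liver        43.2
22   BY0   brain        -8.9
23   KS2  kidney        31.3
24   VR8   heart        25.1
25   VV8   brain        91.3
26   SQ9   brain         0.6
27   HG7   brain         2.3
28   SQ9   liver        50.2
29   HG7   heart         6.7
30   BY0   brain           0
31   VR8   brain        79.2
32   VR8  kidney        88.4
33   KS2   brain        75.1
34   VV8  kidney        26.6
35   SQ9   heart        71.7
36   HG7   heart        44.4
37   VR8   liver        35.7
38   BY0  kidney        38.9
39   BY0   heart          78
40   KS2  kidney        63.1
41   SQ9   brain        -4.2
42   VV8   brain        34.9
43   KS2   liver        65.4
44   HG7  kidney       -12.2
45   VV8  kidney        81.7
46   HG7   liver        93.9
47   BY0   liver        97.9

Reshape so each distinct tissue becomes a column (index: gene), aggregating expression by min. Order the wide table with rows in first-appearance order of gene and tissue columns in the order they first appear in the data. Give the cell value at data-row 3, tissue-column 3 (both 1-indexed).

With rows in first-appearance order of gene, row 3 is gene=VR8. tissue columns in first-appearance order: heart, liver, brain, kidney; column 3 is brain.
Long rows with gene=VR8, tissue=brain: min(-1.8, 79.2) = -1.8.

-1.8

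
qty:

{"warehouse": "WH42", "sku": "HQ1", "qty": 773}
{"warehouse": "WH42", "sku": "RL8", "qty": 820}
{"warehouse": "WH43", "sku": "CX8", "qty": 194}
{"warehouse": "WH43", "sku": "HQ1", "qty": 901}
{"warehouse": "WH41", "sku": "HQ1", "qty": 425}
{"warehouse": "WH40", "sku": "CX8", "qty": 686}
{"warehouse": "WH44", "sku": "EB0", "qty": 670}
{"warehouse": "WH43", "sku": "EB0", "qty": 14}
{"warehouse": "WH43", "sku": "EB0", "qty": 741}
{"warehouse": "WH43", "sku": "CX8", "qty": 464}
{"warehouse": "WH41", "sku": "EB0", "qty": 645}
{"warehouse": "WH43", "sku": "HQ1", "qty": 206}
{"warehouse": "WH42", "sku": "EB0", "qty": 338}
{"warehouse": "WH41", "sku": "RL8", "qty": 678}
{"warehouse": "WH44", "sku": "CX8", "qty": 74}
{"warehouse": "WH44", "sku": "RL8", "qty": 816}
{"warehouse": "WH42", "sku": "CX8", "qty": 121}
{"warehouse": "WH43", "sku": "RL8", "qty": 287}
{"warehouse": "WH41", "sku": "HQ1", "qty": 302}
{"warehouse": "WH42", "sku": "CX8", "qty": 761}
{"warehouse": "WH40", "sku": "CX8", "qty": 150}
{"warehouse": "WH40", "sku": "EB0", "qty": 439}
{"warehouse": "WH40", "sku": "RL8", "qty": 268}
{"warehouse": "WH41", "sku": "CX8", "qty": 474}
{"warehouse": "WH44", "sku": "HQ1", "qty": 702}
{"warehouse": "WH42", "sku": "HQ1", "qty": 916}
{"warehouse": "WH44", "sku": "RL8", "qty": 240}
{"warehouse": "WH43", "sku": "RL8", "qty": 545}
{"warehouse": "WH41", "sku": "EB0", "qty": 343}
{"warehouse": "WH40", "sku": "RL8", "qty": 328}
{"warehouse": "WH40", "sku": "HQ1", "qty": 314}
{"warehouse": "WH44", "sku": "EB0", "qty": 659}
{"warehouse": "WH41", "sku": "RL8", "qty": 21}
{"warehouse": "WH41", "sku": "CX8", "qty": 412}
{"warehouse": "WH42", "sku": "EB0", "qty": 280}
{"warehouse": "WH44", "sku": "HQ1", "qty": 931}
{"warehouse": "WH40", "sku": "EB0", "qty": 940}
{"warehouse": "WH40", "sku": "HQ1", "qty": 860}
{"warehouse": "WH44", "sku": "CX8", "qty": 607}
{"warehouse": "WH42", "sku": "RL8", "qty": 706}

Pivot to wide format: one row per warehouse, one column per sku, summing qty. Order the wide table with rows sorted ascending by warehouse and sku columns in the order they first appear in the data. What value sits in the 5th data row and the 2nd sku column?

With rows sorted ascending by warehouse, row 5 is warehouse=WH44. sku columns in first-appearance order: HQ1, RL8, CX8, EB0; column 2 is RL8.
Long rows with warehouse=WH44, sku=RL8: 816 + 240 = 1056.

1056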